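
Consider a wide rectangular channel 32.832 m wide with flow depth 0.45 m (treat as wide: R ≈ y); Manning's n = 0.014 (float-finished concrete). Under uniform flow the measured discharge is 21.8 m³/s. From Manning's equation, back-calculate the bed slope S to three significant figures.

0.00124

A = b·y = 32.832 × 0.45 = 14.77 m²
Wide channel: R ≈ y = 0.45 m
S = (Q·n / (1·A·R^(2/3)))² = (21.8×0.014 / (1×14.77×0.5872))² = 0.001237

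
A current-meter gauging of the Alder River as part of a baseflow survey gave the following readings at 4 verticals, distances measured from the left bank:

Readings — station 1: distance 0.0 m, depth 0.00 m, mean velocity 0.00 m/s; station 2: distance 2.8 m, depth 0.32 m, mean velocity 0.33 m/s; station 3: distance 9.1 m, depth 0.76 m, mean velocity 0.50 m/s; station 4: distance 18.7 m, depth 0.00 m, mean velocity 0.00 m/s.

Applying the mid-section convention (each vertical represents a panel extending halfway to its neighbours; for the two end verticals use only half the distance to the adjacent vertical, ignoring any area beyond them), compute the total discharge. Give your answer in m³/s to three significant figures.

3.50 m³/s

w_2 = (9.1 − 0.0)/2 = 4.55 m; q_2 = 0.33 × 0.32 × 4.55 = 0.4805 m³/s
w_3 = (18.7 − 2.8)/2 = 7.95 m; q_3 = 0.50 × 0.76 × 7.95 = 3.021 m³/s
Stations 1, 4 contribute zero (depth or velocity is 0).
Q = Σ qᵢ = 3.501 m³/s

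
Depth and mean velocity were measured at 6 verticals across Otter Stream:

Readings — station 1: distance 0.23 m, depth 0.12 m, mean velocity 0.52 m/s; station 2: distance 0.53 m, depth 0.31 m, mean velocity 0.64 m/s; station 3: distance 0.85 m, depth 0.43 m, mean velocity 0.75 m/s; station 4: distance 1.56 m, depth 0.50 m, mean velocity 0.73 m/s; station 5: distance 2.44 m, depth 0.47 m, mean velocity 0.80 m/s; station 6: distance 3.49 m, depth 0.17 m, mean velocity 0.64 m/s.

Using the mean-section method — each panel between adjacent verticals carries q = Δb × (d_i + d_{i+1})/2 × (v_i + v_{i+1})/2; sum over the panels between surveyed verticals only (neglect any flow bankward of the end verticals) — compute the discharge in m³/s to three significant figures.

Panel 1-2: Δb = 0.3 m, d̄ = (0.12+0.31)/2 = 0.215, v̄ = (0.52+0.64)/2 = 0.58 → q = 0.3×0.215×0.58 = 0.03741 m³/s
Panel 2-3: Δb = 0.32 m, d̄ = (0.31+0.43)/2 = 0.37, v̄ = (0.64+0.75)/2 = 0.695 → q = 0.32×0.37×0.695 = 0.08229 m³/s
Panel 3-4: Δb = 0.71 m, d̄ = (0.43+0.50)/2 = 0.465, v̄ = (0.75+0.73)/2 = 0.74 → q = 0.71×0.465×0.74 = 0.2443 m³/s
Panel 4-5: Δb = 0.88 m, d̄ = (0.50+0.47)/2 = 0.485, v̄ = (0.73+0.80)/2 = 0.765 → q = 0.88×0.485×0.765 = 0.3265 m³/s
Panel 5-6: Δb = 1.05 m, d̄ = (0.47+0.17)/2 = 0.32, v̄ = (0.80+0.64)/2 = 0.72 → q = 1.05×0.32×0.72 = 0.2419 m³/s
Q = Σ q = 0.9324 m³/s

0.932 m³/s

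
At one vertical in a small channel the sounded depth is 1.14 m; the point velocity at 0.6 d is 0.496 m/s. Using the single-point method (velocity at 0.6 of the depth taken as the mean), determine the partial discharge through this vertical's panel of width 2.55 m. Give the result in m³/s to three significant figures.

v̄ = v₀.₆ = 0.496 m/s
q = v̄ × d × w = 0.4960 × 1.14 × 2.55 = 1.442 m³/s

1.44 m³/s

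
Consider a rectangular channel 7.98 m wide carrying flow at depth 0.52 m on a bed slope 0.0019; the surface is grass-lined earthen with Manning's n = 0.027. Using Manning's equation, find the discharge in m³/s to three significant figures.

3.99 m³/s

A = b·y = 7.98 × 0.52 = 4.150 m²
P = b + 2y = 7.98 + 2×0.52 = 9.020 m
R = A/P = 4.150/9.020 = 0.4600 m
Q = (1/n)·A·R^(2/3)·S^(1/2) = (1/0.027) × 4.150 × 0.4600^(2/3) × 0.0019^(1/2) = 3.992 m³/s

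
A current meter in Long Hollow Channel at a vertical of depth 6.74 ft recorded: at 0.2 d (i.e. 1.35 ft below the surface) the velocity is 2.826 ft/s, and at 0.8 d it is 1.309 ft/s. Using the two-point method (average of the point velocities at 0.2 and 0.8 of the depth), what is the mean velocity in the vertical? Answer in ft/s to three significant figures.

v̄ = (2.826 + 1.309) / 2 = 2.068 ft/s

2.07 ft/s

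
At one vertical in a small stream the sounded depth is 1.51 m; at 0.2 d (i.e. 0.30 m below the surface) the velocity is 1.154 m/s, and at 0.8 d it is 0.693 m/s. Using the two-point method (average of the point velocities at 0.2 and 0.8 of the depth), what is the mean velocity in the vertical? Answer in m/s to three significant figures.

0.924 m/s

v̄ = (1.154 + 0.693) / 2 = 0.9235 m/s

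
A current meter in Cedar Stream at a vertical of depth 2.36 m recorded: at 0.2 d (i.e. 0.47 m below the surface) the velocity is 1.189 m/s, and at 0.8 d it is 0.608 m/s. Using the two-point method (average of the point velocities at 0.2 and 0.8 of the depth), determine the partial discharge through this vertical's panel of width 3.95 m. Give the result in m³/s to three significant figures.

v̄ = (1.189 + 0.608) / 2 = 0.8985 m/s
q = v̄ × d × w = 0.8985 × 2.36 × 3.95 = 8.376 m³/s

8.38 m³/s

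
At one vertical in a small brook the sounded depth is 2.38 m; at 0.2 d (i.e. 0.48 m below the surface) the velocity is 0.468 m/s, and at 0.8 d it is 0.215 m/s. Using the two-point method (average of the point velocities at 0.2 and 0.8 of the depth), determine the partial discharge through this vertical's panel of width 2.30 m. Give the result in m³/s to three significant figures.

1.87 m³/s

v̄ = (0.468 + 0.215) / 2 = 0.3415 m/s
q = v̄ × d × w = 0.3415 × 2.38 × 2.30 = 1.869 m³/s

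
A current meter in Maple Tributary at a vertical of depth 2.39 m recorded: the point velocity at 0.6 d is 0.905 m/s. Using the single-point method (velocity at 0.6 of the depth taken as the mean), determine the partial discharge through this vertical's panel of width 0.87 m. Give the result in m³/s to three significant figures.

v̄ = v₀.₆ = 0.905 m/s
q = v̄ × d × w = 0.9050 × 2.39 × 0.87 = 1.882 m³/s

1.88 m³/s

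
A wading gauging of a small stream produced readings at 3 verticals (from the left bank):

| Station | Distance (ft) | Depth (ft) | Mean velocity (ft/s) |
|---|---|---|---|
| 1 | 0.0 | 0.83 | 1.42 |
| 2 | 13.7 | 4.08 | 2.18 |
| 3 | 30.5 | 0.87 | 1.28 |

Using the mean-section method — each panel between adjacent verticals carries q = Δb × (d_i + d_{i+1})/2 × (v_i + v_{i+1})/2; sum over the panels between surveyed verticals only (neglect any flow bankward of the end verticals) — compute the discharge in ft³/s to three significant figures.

132 ft³/s

Panel 1-2: Δb = 13.7 ft, d̄ = (0.83+4.08)/2 = 2.455, v̄ = (1.42+2.18)/2 = 1.8 → q = 13.7×2.455×1.8 = 60.54 ft³/s
Panel 2-3: Δb = 16.8 ft, d̄ = (4.08+0.87)/2 = 2.475, v̄ = (2.18+1.28)/2 = 1.73 → q = 16.8×2.475×1.73 = 71.93 ft³/s
Q = Σ q = 132.5 ft³/s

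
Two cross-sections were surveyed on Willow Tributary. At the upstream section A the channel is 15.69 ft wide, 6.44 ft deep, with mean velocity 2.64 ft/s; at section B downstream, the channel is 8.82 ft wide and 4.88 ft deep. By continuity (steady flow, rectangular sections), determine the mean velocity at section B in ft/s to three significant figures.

6.20 ft/s

Q = A₁V₁ = (15.69×6.44) × 2.64 = 266.8 ft³/s
A₂ = 8.82 × 4.88 = 43.04 ft²
V₂ = Q/A₂ = 266.8/43.04 = 6.198 ft/s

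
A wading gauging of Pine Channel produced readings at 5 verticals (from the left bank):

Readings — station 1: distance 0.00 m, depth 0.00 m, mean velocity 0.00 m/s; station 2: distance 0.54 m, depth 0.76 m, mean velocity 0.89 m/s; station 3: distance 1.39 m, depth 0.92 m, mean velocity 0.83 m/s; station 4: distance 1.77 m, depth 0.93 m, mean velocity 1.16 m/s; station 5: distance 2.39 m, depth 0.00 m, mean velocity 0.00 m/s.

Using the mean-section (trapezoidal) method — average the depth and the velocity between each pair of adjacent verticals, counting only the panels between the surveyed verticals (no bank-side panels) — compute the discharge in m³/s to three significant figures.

1.22 m³/s

Panel 1-2: Δb = 0.54 m, d̄ = (0.00+0.76)/2 = 0.38, v̄ = (0.00+0.89)/2 = 0.445 → q = 0.54×0.38×0.445 = 0.09131 m³/s
Panel 2-3: Δb = 0.85 m, d̄ = (0.76+0.92)/2 = 0.84, v̄ = (0.89+0.83)/2 = 0.86 → q = 0.85×0.84×0.86 = 0.6140 m³/s
Panel 3-4: Δb = 0.38 m, d̄ = (0.92+0.93)/2 = 0.925, v̄ = (0.83+1.16)/2 = 0.995 → q = 0.38×0.925×0.995 = 0.3497 m³/s
Panel 4-5: Δb = 0.62 m, d̄ = (0.93+0.00)/2 = 0.465, v̄ = (1.16+0.00)/2 = 0.58 → q = 0.62×0.465×0.58 = 0.1672 m³/s
Q = Σ q = 1.222 m³/s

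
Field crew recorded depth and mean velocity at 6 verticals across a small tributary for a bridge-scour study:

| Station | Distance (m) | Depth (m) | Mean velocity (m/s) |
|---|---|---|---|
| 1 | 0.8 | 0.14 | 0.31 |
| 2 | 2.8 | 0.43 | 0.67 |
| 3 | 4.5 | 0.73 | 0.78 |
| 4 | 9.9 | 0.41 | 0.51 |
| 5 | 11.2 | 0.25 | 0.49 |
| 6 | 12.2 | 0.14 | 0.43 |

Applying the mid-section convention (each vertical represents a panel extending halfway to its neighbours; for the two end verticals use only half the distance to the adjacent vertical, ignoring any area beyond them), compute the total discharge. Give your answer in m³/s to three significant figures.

w_1 = (2.8 − 0.8)/2 = 1 m; q_1 = 0.31 × 0.14 × 1 = 0.04340 m³/s
w_2 = (4.5 − 0.8)/2 = 1.85 m; q_2 = 0.67 × 0.43 × 1.85 = 0.5330 m³/s
w_3 = (9.9 − 2.8)/2 = 3.55 m; q_3 = 0.78 × 0.73 × 3.55 = 2.021 m³/s
w_4 = (11.2 − 4.5)/2 = 3.35 m; q_4 = 0.51 × 0.41 × 3.35 = 0.7005 m³/s
w_5 = (12.2 − 9.9)/2 = 1.15 m; q_5 = 0.49 × 0.25 × 1.15 = 0.1409 m³/s
w_6 = (12.2 − 11.2)/2 = 0.5 m; q_6 = 0.43 × 0.14 × 0.5 = 0.03010 m³/s
Q = Σ qᵢ = 3.469 m³/s

3.47 m³/s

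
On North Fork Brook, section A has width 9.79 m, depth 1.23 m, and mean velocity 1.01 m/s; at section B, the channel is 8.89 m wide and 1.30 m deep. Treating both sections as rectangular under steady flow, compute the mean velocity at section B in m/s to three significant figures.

1.05 m/s

Q = A₁V₁ = (9.79×1.23) × 1.01 = 12.16 m³/s
A₂ = 8.89 × 1.30 = 11.56 m²
V₂ = Q/A₂ = 12.16/11.56 = 1.052 m/s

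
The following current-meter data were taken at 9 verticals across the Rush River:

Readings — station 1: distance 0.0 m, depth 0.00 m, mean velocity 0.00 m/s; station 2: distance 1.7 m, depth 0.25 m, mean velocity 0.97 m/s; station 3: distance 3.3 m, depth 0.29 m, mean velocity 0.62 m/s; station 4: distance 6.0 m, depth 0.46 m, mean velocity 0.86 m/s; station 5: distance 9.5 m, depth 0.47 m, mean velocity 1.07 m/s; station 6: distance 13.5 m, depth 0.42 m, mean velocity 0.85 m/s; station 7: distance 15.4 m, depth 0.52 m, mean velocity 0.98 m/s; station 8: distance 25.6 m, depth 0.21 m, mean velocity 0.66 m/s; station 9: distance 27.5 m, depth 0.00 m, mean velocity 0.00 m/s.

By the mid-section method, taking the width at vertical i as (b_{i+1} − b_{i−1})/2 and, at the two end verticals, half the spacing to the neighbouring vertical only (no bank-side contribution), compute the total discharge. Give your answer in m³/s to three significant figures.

8.87 m³/s

w_2 = (3.3 − 0.0)/2 = 1.65 m; q_2 = 0.97 × 0.25 × 1.65 = 0.4001 m³/s
w_3 = (6.0 − 1.7)/2 = 2.15 m; q_3 = 0.62 × 0.29 × 2.15 = 0.3866 m³/s
w_4 = (9.5 − 3.3)/2 = 3.1 m; q_4 = 0.86 × 0.46 × 3.1 = 1.226 m³/s
w_5 = (13.5 − 6.0)/2 = 3.75 m; q_5 = 1.07 × 0.47 × 3.75 = 1.886 m³/s
w_6 = (15.4 − 9.5)/2 = 2.95 m; q_6 = 0.85 × 0.42 × 2.95 = 1.053 m³/s
w_7 = (25.6 − 13.5)/2 = 6.05 m; q_7 = 0.98 × 0.52 × 6.05 = 3.083 m³/s
w_8 = (27.5 − 15.4)/2 = 6.05 m; q_8 = 0.66 × 0.21 × 6.05 = 0.8385 m³/s
Stations 1, 9 contribute zero (depth or velocity is 0).
Q = Σ qᵢ = 8.874 m³/s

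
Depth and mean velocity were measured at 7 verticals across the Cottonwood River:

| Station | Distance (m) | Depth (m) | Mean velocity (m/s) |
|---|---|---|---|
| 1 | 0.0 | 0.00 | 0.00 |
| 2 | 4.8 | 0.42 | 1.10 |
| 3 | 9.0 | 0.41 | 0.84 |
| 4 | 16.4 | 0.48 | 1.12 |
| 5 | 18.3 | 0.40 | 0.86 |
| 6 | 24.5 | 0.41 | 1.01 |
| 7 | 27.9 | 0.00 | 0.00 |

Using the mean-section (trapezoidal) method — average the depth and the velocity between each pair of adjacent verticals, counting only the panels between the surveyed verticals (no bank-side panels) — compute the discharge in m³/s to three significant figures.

Panel 1-2: Δb = 4.8 m, d̄ = (0.00+0.42)/2 = 0.21, v̄ = (0.00+1.10)/2 = 0.55 → q = 4.8×0.21×0.55 = 0.5544 m³/s
Panel 2-3: Δb = 4.2 m, d̄ = (0.42+0.41)/2 = 0.415, v̄ = (1.10+0.84)/2 = 0.97 → q = 4.2×0.415×0.97 = 1.691 m³/s
Panel 3-4: Δb = 7.4 m, d̄ = (0.41+0.48)/2 = 0.445, v̄ = (0.84+1.12)/2 = 0.98 → q = 7.4×0.445×0.98 = 3.227 m³/s
Panel 4-5: Δb = 1.9 m, d̄ = (0.48+0.40)/2 = 0.44, v̄ = (1.12+0.86)/2 = 0.99 → q = 1.9×0.44×0.99 = 0.8276 m³/s
Panel 5-6: Δb = 6.2 m, d̄ = (0.40+0.41)/2 = 0.405, v̄ = (0.86+1.01)/2 = 0.935 → q = 6.2×0.405×0.935 = 2.348 m³/s
Panel 6-7: Δb = 3.4 m, d̄ = (0.41+0.00)/2 = 0.205, v̄ = (1.01+0.00)/2 = 0.505 → q = 3.4×0.205×0.505 = 0.3520 m³/s
Q = Σ q = 9.000 m³/s

9.00 m³/s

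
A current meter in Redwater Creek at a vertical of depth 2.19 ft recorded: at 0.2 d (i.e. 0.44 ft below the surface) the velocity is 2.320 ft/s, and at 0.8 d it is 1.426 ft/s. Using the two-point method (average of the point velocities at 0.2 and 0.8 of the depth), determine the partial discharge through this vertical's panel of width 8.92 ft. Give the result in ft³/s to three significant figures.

v̄ = (2.320 + 1.426) / 2 = 1.873 ft/s
q = v̄ × d × w = 1.873 × 2.19 × 8.92 = 36.59 ft³/s

36.6 ft³/s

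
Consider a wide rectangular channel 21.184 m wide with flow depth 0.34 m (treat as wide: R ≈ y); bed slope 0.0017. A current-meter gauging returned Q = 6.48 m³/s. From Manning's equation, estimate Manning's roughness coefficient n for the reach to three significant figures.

A = b·y = 21.184 × 0.34 = 7.203 m²
Wide channel: R ≈ y = 0.34 m
n = (1/Q)·A·R^(2/3)·S^(1/2) = (1/6.48) × 7.203 × 0.4871 × 0.04123 = 0.02232

0.0223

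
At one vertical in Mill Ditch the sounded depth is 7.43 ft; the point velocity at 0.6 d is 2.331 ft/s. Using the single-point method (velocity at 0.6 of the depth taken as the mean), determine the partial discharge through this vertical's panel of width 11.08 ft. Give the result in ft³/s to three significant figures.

v̄ = v₀.₆ = 2.331 ft/s
q = v̄ × d × w = 2.331 × 7.43 × 11.08 = 191.9 ft³/s

192 ft³/s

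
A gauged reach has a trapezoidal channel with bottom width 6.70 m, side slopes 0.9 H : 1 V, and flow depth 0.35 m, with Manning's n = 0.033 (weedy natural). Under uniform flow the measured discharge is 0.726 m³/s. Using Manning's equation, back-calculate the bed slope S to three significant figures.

A = (b + z·y)·y = (6.70 + 0.9×0.35)×0.35 = 2.455 m²
P = b + 2y√(1+z²) = 6.70 + 2×0.35×√(1+0.9²) = 7.642 m
R = A/P = 2.455/7.642 = 0.3213 m
S = (Q·n / (1·A·R^(2/3)))² = (0.726×0.033 / (1×2.455×0.4691))² = 0.0004327

0.000433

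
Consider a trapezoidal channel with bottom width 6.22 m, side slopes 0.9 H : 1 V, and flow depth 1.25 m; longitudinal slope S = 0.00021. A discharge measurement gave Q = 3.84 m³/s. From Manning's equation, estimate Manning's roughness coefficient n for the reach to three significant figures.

A = (b + z·y)·y = (6.22 + 0.9×1.25)×1.25 = 9.181 m²
P = b + 2y√(1+z²) = 6.22 + 2×1.25×√(1+0.9²) = 9.583 m
R = A/P = 9.181/9.583 = 0.9580 m
n = (1/Q)·A·R^(2/3)·S^(1/2) = (1/3.84) × 9.181 × 0.9718 × 0.01449 = 0.03367

0.0337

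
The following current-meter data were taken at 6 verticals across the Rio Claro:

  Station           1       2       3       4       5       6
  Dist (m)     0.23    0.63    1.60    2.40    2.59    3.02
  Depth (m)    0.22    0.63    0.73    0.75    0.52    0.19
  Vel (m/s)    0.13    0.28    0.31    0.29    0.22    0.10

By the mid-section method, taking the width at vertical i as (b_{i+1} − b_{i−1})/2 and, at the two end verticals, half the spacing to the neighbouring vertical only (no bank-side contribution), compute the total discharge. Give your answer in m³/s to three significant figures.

w_1 = (0.63 − 0.23)/2 = 0.2 m; q_1 = 0.13 × 0.22 × 0.2 = 0.005720 m³/s
w_2 = (1.60 − 0.23)/2 = 0.685 m; q_2 = 0.28 × 0.63 × 0.685 = 0.1208 m³/s
w_3 = (2.40 − 0.63)/2 = 0.885 m; q_3 = 0.31 × 0.73 × 0.885 = 0.2003 m³/s
w_4 = (2.59 − 1.60)/2 = 0.495 m; q_4 = 0.29 × 0.75 × 0.495 = 0.1077 m³/s
w_5 = (3.02 − 2.40)/2 = 0.31 m; q_5 = 0.22 × 0.52 × 0.31 = 0.03546 m³/s
w_6 = (3.02 − 2.59)/2 = 0.215 m; q_6 = 0.10 × 0.19 × 0.215 = 0.004085 m³/s
Q = Σ qᵢ = 0.4740 m³/s

0.474 m³/s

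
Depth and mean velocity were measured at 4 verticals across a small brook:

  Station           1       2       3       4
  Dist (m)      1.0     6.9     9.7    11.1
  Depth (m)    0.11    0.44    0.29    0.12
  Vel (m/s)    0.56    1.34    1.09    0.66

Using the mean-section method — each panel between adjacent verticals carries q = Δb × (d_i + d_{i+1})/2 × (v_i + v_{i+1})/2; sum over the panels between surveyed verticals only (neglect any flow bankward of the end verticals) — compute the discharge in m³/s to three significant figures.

Panel 1-2: Δb = 5.9 m, d̄ = (0.11+0.44)/2 = 0.275, v̄ = (0.56+1.34)/2 = 0.95 → q = 5.9×0.275×0.95 = 1.541 m³/s
Panel 2-3: Δb = 2.8 m, d̄ = (0.44+0.29)/2 = 0.365, v̄ = (1.34+1.09)/2 = 1.215 → q = 2.8×0.365×1.215 = 1.242 m³/s
Panel 3-4: Δb = 1.4 m, d̄ = (0.29+0.12)/2 = 0.205, v̄ = (1.09+0.66)/2 = 0.875 → q = 1.4×0.205×0.875 = 0.2511 m³/s
Q = Σ q = 3.034 m³/s

3.03 m³/s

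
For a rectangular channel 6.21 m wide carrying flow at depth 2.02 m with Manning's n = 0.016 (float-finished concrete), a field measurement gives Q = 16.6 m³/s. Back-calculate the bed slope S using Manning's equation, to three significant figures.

0.000342

A = b·y = 6.21 × 2.02 = 12.54 m²
P = b + 2y = 6.21 + 2×2.02 = 10.25 m
R = A/P = 12.54/10.25 = 1.224 m
S = (Q·n / (1·A·R^(2/3)))² = (16.6×0.016 / (1×12.54×1.144))² = 0.0003425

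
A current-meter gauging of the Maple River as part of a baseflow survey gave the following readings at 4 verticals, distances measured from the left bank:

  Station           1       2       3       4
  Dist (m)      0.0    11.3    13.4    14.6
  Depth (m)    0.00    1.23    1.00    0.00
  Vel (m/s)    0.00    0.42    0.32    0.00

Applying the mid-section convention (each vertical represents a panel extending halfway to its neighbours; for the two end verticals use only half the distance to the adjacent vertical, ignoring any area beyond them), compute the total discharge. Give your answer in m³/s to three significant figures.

w_2 = (13.4 − 0.0)/2 = 6.7 m; q_2 = 0.42 × 1.23 × 6.7 = 3.461 m³/s
w_3 = (14.6 − 11.3)/2 = 1.65 m; q_3 = 0.32 × 1.00 × 1.65 = 0.5280 m³/s
Stations 1, 4 contribute zero (depth or velocity is 0).
Q = Σ qᵢ = 3.989 m³/s

3.99 m³/s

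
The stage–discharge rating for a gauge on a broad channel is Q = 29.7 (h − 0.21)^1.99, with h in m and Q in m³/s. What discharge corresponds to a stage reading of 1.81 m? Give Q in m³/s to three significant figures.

Q = 29.7 × (1.81 − 0.21)^1.99 = 29.7 × 1.6^1.99 = 75.68 m³/s

75.7 m³/s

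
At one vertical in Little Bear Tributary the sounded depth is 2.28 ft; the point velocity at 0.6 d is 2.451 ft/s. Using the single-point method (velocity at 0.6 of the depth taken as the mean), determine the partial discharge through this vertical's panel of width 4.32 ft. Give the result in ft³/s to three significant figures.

v̄ = v₀.₆ = 2.451 ft/s
q = v̄ × d × w = 2.451 × 2.28 × 4.32 = 24.14 ft³/s

24.1 ft³/s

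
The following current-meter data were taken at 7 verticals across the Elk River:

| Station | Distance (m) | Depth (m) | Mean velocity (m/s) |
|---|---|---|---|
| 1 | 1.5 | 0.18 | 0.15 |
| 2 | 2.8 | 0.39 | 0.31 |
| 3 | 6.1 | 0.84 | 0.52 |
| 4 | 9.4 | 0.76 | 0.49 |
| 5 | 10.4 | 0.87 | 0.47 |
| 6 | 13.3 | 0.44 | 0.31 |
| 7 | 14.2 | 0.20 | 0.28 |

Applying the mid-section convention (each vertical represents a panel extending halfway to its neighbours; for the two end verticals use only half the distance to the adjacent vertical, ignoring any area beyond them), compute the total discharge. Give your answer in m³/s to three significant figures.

w_1 = (2.8 − 1.5)/2 = 0.65 m; q_1 = 0.15 × 0.18 × 0.65 = 0.01755 m³/s
w_2 = (6.1 − 1.5)/2 = 2.3 m; q_2 = 0.31 × 0.39 × 2.3 = 0.2781 m³/s
w_3 = (9.4 − 2.8)/2 = 3.3 m; q_3 = 0.52 × 0.84 × 3.3 = 1.441 m³/s
w_4 = (10.4 − 6.1)/2 = 2.15 m; q_4 = 0.49 × 0.76 × 2.15 = 0.8007 m³/s
w_5 = (13.3 − 9.4)/2 = 1.95 m; q_5 = 0.47 × 0.87 × 1.95 = 0.7974 m³/s
w_6 = (14.2 − 10.4)/2 = 1.9 m; q_6 = 0.31 × 0.44 × 1.9 = 0.2592 m³/s
w_7 = (14.2 − 13.3)/2 = 0.45 m; q_7 = 0.28 × 0.20 × 0.45 = 0.02520 m³/s
Q = Σ qᵢ = 3.619 m³/s

3.62 m³/s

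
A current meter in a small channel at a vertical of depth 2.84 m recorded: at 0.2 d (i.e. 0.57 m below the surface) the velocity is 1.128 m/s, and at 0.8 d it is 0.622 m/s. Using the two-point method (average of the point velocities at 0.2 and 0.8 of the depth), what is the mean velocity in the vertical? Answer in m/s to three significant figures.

v̄ = (1.128 + 0.622) / 2 = 0.8750 m/s

0.875 m/s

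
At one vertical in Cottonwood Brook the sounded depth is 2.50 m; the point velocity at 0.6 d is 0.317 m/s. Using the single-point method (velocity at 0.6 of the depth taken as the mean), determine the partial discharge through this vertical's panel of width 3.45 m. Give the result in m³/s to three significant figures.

v̄ = v₀.₆ = 0.317 m/s
q = v̄ × d × w = 0.3170 × 2.50 × 3.45 = 2.734 m³/s

2.73 m³/s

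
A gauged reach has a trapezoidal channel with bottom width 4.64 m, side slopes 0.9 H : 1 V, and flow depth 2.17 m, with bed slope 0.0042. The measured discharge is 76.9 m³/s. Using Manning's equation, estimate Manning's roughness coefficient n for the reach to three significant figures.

A = (b + z·y)·y = (4.64 + 0.9×2.17)×2.17 = 14.31 m²
P = b + 2y√(1+z²) = 4.64 + 2×2.17×√(1+0.9²) = 10.48 m
R = A/P = 14.31/10.48 = 1.365 m
n = (1/Q)·A·R^(2/3)·S^(1/2) = (1/76.9) × 14.31 × 1.231 × 0.06481 = 0.01484

0.0148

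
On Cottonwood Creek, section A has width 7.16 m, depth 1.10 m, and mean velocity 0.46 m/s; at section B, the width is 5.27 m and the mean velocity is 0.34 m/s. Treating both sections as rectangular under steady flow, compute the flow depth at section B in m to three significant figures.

Q = A₁V₁ = (7.16×1.10) × 0.46 = 3.623 m³/s
d₂ = Q/(b₂ V₂) = 3.623/(5.27×0.34) = 2.022 m

2.02 m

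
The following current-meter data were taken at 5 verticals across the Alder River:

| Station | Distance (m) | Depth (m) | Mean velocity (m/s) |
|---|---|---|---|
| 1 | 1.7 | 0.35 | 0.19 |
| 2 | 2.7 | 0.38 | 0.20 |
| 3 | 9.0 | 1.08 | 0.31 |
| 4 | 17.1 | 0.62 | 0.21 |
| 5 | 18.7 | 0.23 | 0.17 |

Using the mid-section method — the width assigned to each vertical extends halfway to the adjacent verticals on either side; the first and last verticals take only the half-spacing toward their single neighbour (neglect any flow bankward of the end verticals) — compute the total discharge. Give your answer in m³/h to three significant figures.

w_1 = (2.7 − 1.7)/2 = 0.5 m; q_1 = 0.19 × 0.35 × 0.5 = 0.03325 m³/s
w_2 = (9.0 − 1.7)/2 = 3.65 m; q_2 = 0.20 × 0.38 × 3.65 = 0.2774 m³/s
w_3 = (17.1 − 2.7)/2 = 7.2 m; q_3 = 0.31 × 1.08 × 7.2 = 2.411 m³/s
w_4 = (18.7 − 9.0)/2 = 4.85 m; q_4 = 0.21 × 0.62 × 4.85 = 0.6315 m³/s
w_5 = (18.7 − 17.1)/2 = 0.8 m; q_5 = 0.17 × 0.23 × 0.8 = 0.03128 m³/s
Q = Σ qᵢ = 3.384 m³/s
= 3.384 × 3600 = 12180 m³/h

12200 m³/h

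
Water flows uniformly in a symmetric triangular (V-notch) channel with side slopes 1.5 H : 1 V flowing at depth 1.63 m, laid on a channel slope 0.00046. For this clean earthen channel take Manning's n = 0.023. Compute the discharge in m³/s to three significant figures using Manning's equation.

2.87 m³/s

A = z·y² = 1.5×1.63² = 3.985 m²
P = 2y√(1+z²) = 2×1.63×√(1+1.5²) = 5.877 m
R = A/P = 3.985/5.877 = 0.6781 m
Q = (1/n)·A·R^(2/3)·S^(1/2) = (1/0.023) × 3.985 × 0.6781^(2/3) × 0.00046^(1/2) = 2.869 m³/s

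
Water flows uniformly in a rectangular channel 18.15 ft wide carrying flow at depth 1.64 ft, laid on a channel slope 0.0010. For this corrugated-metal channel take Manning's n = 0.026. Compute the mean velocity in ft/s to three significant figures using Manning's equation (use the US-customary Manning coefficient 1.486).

2.25 ft/s

A = b·y = 18.15 × 1.64 = 29.77 ft²
P = b + 2y = 18.15 + 2×1.64 = 21.43 ft
R = A/P = 29.77/21.43 = 1.389 ft
Q = (1.486/n)·A·R^(2/3)·S^(1/2) = (1.486/0.026) × 29.77 × 1.389^(2/3) × 0.0010^(1/2) = 66.97 ft³/s
V = Q/A = 66.97/29.77 = 2.250 ft/s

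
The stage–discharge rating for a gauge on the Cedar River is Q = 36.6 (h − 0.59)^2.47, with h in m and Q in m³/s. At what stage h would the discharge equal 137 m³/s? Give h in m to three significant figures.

2.30 m

h − h₀ = (Q/C)^(1/b) = (137/36.6)^(1/2.47) = 1.706 m
h = 0.59 + 1.706 = 2.296 m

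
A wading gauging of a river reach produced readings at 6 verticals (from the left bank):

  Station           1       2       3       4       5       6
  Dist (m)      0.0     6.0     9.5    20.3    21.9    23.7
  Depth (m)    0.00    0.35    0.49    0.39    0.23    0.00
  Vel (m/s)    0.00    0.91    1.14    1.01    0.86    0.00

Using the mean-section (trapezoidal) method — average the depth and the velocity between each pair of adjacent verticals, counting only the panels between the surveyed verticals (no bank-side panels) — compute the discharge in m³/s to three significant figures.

Panel 1-2: Δb = 6 m, d̄ = (0.00+0.35)/2 = 0.175, v̄ = (0.00+0.91)/2 = 0.455 → q = 6×0.175×0.455 = 0.4778 m³/s
Panel 2-3: Δb = 3.5 m, d̄ = (0.35+0.49)/2 = 0.42, v̄ = (0.91+1.14)/2 = 1.025 → q = 3.5×0.42×1.025 = 1.507 m³/s
Panel 3-4: Δb = 10.8 m, d̄ = (0.49+0.39)/2 = 0.44, v̄ = (1.14+1.01)/2 = 1.075 → q = 10.8×0.44×1.075 = 5.108 m³/s
Panel 4-5: Δb = 1.6 m, d̄ = (0.39+0.23)/2 = 0.31, v̄ = (1.01+0.86)/2 = 0.935 → q = 1.6×0.31×0.935 = 0.4638 m³/s
Panel 5-6: Δb = 1.8 m, d̄ = (0.23+0.00)/2 = 0.115, v̄ = (0.86+0.00)/2 = 0.43 → q = 1.8×0.115×0.43 = 0.08901 m³/s
Q = Σ q = 7.646 m³/s

7.65 m³/s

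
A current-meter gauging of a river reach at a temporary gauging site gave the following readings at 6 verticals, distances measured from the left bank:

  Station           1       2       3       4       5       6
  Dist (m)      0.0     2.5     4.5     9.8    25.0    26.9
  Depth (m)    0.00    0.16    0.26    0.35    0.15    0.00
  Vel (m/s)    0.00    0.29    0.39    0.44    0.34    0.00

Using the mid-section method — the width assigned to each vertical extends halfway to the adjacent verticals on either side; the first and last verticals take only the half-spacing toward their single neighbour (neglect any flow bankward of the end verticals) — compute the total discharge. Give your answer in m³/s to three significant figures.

w_2 = (4.5 − 0.0)/2 = 2.25 m; q_2 = 0.29 × 0.16 × 2.25 = 0.1044 m³/s
w_3 = (9.8 − 2.5)/2 = 3.65 m; q_3 = 0.39 × 0.26 × 3.65 = 0.3701 m³/s
w_4 = (25.0 − 4.5)/2 = 10.25 m; q_4 = 0.44 × 0.35 × 10.25 = 1.579 m³/s
w_5 = (26.9 − 9.8)/2 = 8.55 m; q_5 = 0.34 × 0.15 × 8.55 = 0.4361 m³/s
Stations 1, 6 contribute zero (depth or velocity is 0).
Q = Σ qᵢ = 2.489 m³/s

2.49 m³/s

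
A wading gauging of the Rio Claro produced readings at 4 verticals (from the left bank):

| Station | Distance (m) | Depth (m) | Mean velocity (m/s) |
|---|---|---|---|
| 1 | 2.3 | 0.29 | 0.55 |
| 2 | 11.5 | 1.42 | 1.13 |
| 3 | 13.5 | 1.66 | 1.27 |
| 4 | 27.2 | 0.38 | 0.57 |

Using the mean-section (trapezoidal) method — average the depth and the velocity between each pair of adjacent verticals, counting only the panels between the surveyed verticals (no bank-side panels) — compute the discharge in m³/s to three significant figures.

23.2 m³/s

Panel 1-2: Δb = 9.2 m, d̄ = (0.29+1.42)/2 = 0.855, v̄ = (0.55+1.13)/2 = 0.84 → q = 9.2×0.855×0.84 = 6.607 m³/s
Panel 2-3: Δb = 2 m, d̄ = (1.42+1.66)/2 = 1.54, v̄ = (1.13+1.27)/2 = 1.2 → q = 2×1.54×1.2 = 3.696 m³/s
Panel 3-4: Δb = 13.7 m, d̄ = (1.66+0.38)/2 = 1.02, v̄ = (1.27+0.57)/2 = 0.92 → q = 13.7×1.02×0.92 = 12.86 m³/s
Q = Σ q = 23.16 m³/s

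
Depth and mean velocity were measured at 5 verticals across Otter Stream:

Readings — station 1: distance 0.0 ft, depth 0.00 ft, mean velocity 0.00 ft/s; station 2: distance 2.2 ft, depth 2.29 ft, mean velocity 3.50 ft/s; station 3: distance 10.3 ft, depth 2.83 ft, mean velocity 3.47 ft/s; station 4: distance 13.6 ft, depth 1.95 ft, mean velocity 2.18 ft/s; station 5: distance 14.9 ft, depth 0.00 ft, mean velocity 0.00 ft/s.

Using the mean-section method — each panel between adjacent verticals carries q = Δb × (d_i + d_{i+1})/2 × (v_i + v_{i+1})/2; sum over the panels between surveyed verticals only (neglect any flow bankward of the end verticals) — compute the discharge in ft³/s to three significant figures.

100 ft³/s

Panel 1-2: Δb = 2.2 ft, d̄ = (0.00+2.29)/2 = 1.145, v̄ = (0.00+3.50)/2 = 1.75 → q = 2.2×1.145×1.75 = 4.408 ft³/s
Panel 2-3: Δb = 8.1 ft, d̄ = (2.29+2.83)/2 = 2.56, v̄ = (3.50+3.47)/2 = 3.485 → q = 8.1×2.56×3.485 = 72.26 ft³/s
Panel 3-4: Δb = 3.3 ft, d̄ = (2.83+1.95)/2 = 2.39, v̄ = (3.47+2.18)/2 = 2.825 → q = 3.3×2.39×2.825 = 22.28 ft³/s
Panel 4-5: Δb = 1.3 ft, d̄ = (1.95+0.00)/2 = 0.975, v̄ = (2.18+0.00)/2 = 1.09 → q = 1.3×0.975×1.09 = 1.382 ft³/s
Q = Σ q = 100.3 ft³/s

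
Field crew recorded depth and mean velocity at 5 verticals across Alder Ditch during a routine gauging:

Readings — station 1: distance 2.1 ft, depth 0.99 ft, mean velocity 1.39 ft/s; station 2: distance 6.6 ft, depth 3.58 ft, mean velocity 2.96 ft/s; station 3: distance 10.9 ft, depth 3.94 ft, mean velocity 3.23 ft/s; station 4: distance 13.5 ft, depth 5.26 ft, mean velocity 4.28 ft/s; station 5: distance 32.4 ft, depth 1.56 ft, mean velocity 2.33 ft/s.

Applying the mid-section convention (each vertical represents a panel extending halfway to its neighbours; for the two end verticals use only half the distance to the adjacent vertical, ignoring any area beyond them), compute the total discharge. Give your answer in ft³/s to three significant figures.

w_1 = (6.6 − 2.1)/2 = 2.25 ft; q_1 = 1.39 × 0.99 × 2.25 = 3.096 ft³/s
w_2 = (10.9 − 2.1)/2 = 4.4 ft; q_2 = 2.96 × 3.58 × 4.4 = 46.63 ft³/s
w_3 = (13.5 − 6.6)/2 = 3.45 ft; q_3 = 3.23 × 3.94 × 3.45 = 43.91 ft³/s
w_4 = (32.4 − 10.9)/2 = 10.75 ft; q_4 = 4.28 × 5.26 × 10.75 = 242.0 ft³/s
w_5 = (32.4 − 13.5)/2 = 9.45 ft; q_5 = 2.33 × 1.56 × 9.45 = 34.35 ft³/s
Q = Σ qᵢ = 370.0 ft³/s

370 ft³/s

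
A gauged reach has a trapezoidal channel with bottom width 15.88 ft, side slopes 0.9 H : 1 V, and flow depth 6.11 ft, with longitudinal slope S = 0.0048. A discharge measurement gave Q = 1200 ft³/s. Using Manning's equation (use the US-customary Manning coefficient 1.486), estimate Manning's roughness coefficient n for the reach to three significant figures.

A = (b + z·y)·y = (15.88 + 0.9×6.11)×6.11 = 130.6 ft²
P = b + 2y√(1+z²) = 15.88 + 2×6.11×√(1+0.9²) = 32.32 ft
R = A/P = 130.6/32.32 = 4.042 ft
n = (1.486/Q)·A·R^(2/3)·S^(1/2) = (1.486/1200) × 130.6 × 2.537 × 0.06928 = 0.02844

0.0284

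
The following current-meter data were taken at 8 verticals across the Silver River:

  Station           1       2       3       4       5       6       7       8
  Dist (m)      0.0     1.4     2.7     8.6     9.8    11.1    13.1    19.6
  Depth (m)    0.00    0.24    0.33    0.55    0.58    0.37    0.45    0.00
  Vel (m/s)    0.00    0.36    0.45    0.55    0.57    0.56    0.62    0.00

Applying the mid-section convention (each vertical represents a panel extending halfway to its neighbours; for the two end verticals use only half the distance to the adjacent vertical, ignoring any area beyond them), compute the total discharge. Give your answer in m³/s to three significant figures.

3.67 m³/s

w_2 = (2.7 − 0.0)/2 = 1.35 m; q_2 = 0.36 × 0.24 × 1.35 = 0.1166 m³/s
w_3 = (8.6 − 1.4)/2 = 3.6 m; q_3 = 0.45 × 0.33 × 3.6 = 0.5346 m³/s
w_4 = (9.8 − 2.7)/2 = 3.55 m; q_4 = 0.55 × 0.55 × 3.55 = 1.074 m³/s
w_5 = (11.1 − 8.6)/2 = 1.25 m; q_5 = 0.57 × 0.58 × 1.25 = 0.4133 m³/s
w_6 = (13.1 − 9.8)/2 = 1.65 m; q_6 = 0.56 × 0.37 × 1.65 = 0.3419 m³/s
w_7 = (19.6 − 11.1)/2 = 4.25 m; q_7 = 0.62 × 0.45 × 4.25 = 1.186 m³/s
Stations 1, 8 contribute zero (depth or velocity is 0).
Q = Σ qᵢ = 3.666 m³/s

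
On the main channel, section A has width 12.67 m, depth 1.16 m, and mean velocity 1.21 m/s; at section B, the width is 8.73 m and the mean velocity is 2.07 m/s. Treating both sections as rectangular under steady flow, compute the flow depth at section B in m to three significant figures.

Q = A₁V₁ = (12.67×1.16) × 1.21 = 17.78 m³/s
d₂ = Q/(b₂ V₂) = 17.78/(8.73×2.07) = 0.9841 m

0.984 m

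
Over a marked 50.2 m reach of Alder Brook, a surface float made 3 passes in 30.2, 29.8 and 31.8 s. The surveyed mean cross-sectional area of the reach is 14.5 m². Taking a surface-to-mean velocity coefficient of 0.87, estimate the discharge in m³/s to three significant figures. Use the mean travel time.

t̄ = (30.2 + 29.8 + 31.8) / 3 = 30.6 s
v_surface = L / t̄ = 50.2 / 30.6 = 1.641 m/s
v_mean = 0.87 × 1.641 = 1.427 m/s
Q = A × v_mean = 14.5 × 1.427 = 20.70 m³/s

20.7 m³/s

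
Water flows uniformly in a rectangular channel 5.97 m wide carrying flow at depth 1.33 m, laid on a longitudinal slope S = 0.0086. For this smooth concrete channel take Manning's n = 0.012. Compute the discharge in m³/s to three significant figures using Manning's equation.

58.0 m³/s

A = b·y = 5.97 × 1.33 = 7.940 m²
P = b + 2y = 5.97 + 2×1.33 = 8.630 m
R = A/P = 7.940/8.630 = 0.9201 m
Q = (1/n)·A·R^(2/3)·S^(1/2) = (1/0.012) × 7.940 × 0.9201^(2/3) × 0.0086^(1/2) = 58.05 m³/s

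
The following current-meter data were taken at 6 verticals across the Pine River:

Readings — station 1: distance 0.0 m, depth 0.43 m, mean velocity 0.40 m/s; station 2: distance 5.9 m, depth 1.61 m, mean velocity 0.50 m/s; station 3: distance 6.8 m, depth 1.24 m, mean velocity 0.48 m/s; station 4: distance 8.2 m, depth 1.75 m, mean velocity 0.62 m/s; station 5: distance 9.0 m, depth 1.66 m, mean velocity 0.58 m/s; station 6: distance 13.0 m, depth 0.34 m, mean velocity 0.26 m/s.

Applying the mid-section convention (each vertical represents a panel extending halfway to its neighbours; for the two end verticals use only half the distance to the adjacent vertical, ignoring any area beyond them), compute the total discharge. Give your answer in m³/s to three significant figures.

w_1 = (5.9 − 0.0)/2 = 2.95 m; q_1 = 0.40 × 0.43 × 2.95 = 0.5074 m³/s
w_2 = (6.8 − 0.0)/2 = 3.4 m; q_2 = 0.50 × 1.61 × 3.4 = 2.737 m³/s
w_3 = (8.2 − 5.9)/2 = 1.15 m; q_3 = 0.48 × 1.24 × 1.15 = 0.6845 m³/s
w_4 = (9.0 − 6.8)/2 = 1.1 m; q_4 = 0.62 × 1.75 × 1.1 = 1.194 m³/s
w_5 = (13.0 − 8.2)/2 = 2.4 m; q_5 = 0.58 × 1.66 × 2.4 = 2.311 m³/s
w_6 = (13.0 − 9.0)/2 = 2 m; q_6 = 0.26 × 0.34 × 2 = 0.1768 m³/s
Q = Σ qᵢ = 7.610 m³/s

7.61 m³/s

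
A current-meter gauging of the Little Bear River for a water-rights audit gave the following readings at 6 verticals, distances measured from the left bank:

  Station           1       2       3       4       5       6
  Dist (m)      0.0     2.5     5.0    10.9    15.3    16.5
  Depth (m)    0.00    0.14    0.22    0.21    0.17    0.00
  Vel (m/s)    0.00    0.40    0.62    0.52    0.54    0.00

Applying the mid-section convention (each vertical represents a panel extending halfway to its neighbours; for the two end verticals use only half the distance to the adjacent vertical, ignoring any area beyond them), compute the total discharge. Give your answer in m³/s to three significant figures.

w_2 = (5.0 − 0.0)/2 = 2.5 m; q_2 = 0.40 × 0.14 × 2.5 = 0.1400 m³/s
w_3 = (10.9 − 2.5)/2 = 4.2 m; q_3 = 0.62 × 0.22 × 4.2 = 0.5729 m³/s
w_4 = (15.3 − 5.0)/2 = 5.15 m; q_4 = 0.52 × 0.21 × 5.15 = 0.5624 m³/s
w_5 = (16.5 − 10.9)/2 = 2.8 m; q_5 = 0.54 × 0.17 × 2.8 = 0.2570 m³/s
Stations 1, 6 contribute zero (depth or velocity is 0).
Q = Σ qᵢ = 1.532 m³/s

1.53 m³/s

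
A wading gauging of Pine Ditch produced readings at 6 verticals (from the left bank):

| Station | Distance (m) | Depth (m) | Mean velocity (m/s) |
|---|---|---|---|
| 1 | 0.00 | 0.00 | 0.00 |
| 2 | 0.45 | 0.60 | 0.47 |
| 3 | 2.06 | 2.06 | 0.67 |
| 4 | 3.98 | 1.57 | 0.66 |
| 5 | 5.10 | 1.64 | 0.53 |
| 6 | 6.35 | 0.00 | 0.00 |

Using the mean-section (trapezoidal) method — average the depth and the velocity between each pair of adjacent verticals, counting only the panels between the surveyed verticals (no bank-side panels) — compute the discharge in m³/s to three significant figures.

4.91 m³/s

Panel 1-2: Δb = 0.45 m, d̄ = (0.00+0.60)/2 = 0.3, v̄ = (0.00+0.47)/2 = 0.235 → q = 0.45×0.3×0.235 = 0.03173 m³/s
Panel 2-3: Δb = 1.61 m, d̄ = (0.60+2.06)/2 = 1.33, v̄ = (0.47+0.67)/2 = 0.57 → q = 1.61×1.33×0.57 = 1.221 m³/s
Panel 3-4: Δb = 1.92 m, d̄ = (2.06+1.57)/2 = 1.815, v̄ = (0.67+0.66)/2 = 0.665 → q = 1.92×1.815×0.665 = 2.317 m³/s
Panel 4-5: Δb = 1.12 m, d̄ = (1.57+1.64)/2 = 1.605, v̄ = (0.66+0.53)/2 = 0.595 → q = 1.12×1.605×0.595 = 1.070 m³/s
Panel 5-6: Δb = 1.25 m, d̄ = (1.64+0.00)/2 = 0.82, v̄ = (0.53+0.00)/2 = 0.265 → q = 1.25×0.82×0.265 = 0.2716 m³/s
Q = Σ q = 4.911 m³/s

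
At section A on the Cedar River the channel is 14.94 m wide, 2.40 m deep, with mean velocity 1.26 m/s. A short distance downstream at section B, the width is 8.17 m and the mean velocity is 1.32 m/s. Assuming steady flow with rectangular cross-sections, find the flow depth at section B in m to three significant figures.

Q = A₁V₁ = (14.94×2.40) × 1.26 = 45.18 m³/s
d₂ = Q/(b₂ V₂) = 45.18/(8.17×1.32) = 4.189 m

4.19 m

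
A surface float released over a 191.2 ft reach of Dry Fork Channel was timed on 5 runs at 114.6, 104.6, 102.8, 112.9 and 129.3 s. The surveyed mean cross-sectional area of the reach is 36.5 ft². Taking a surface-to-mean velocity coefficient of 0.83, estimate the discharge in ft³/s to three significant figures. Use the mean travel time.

51.3 ft³/s

t̄ = (114.6 + 104.6 + 102.8 + 112.9 + 129.3) / 5 = 112.84 s
v_surface = L / t̄ = 191.2 / 112.84 = 1.694 ft/s
v_mean = 0.83 × 1.694 = 1.406 ft/s
Q = A × v_mean = 36.5 × 1.406 = 51.33 ft³/s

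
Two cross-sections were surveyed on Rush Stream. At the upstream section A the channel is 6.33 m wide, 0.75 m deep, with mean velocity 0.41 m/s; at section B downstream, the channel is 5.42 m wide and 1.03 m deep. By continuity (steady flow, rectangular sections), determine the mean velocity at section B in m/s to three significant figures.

0.349 m/s

Q = A₁V₁ = (6.33×0.75) × 0.41 = 1.946 m³/s
A₂ = 5.42 × 1.03 = 5.583 m²
V₂ = Q/A₂ = 1.946/5.583 = 0.3487 m/s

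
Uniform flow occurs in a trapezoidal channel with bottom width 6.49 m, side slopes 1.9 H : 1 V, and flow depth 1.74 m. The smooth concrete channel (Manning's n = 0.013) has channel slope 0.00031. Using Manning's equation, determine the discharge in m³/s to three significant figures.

26.4 m³/s

A = (b + z·y)·y = (6.49 + 1.9×1.74)×1.74 = 17.05 m²
P = b + 2y√(1+z²) = 6.49 + 2×1.74×√(1+1.9²) = 13.96 m
R = A/P = 17.05/13.96 = 1.221 m
Q = (1/n)·A·R^(2/3)·S^(1/2) = (1/0.013) × 17.05 × 1.221^(2/3) × 0.00031^(1/2) = 26.37 m³/s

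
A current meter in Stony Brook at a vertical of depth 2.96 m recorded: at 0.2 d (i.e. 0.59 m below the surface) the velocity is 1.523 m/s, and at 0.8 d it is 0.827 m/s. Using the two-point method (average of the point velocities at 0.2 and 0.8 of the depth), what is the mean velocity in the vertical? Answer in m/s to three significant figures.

v̄ = (1.523 + 0.827) / 2 = 1.175 m/s

1.18 m/s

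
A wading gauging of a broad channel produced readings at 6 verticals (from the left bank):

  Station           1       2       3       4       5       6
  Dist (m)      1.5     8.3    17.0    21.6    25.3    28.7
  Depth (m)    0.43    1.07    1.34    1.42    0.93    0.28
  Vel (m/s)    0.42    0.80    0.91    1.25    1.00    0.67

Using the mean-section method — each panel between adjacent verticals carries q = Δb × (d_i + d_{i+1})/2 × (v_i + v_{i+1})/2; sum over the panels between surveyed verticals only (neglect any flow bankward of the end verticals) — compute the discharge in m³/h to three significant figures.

91900 m³/h

Panel 1-2: Δb = 6.8 m, d̄ = (0.43+1.07)/2 = 0.75, v̄ = (0.42+0.80)/2 = 0.61 → q = 6.8×0.75×0.61 = 3.111 m³/s
Panel 2-3: Δb = 8.7 m, d̄ = (1.07+1.34)/2 = 1.205, v̄ = (0.80+0.91)/2 = 0.855 → q = 8.7×1.205×0.855 = 8.963 m³/s
Panel 3-4: Δb = 4.6 m, d̄ = (1.34+1.42)/2 = 1.38, v̄ = (0.91+1.25)/2 = 1.08 → q = 4.6×1.38×1.08 = 6.856 m³/s
Panel 4-5: Δb = 3.7 m, d̄ = (1.42+0.93)/2 = 1.175, v̄ = (1.25+1.00)/2 = 1.125 → q = 3.7×1.175×1.125 = 4.891 m³/s
Panel 5-6: Δb = 3.4 m, d̄ = (0.93+0.28)/2 = 0.605, v̄ = (1.00+0.67)/2 = 0.835 → q = 3.4×0.605×0.835 = 1.718 m³/s
Q = Σ q = 25.54 m³/s
= 25.54 × 3600 = 91940 m³/h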